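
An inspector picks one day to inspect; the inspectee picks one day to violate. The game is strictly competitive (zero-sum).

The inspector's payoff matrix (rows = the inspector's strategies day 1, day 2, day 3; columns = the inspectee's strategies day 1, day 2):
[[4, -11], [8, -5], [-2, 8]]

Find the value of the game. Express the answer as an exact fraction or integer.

Row day 1 is strictly dominated by row day 2, so the inspector never plays it.
The remaining 2×2 game on (day 2, day 3) × (day 1, day 2) has no saddle point. Let the inspector play day 2 with probability p; indifference gives 8p − 2(1−p) = −5p + 8(1−p), so p = 10/23.
Similarly the inspectee's optimal q on day 1 is 13/23, and the value is 8·(13/23) + (-5)·(10/23) = 54/23.

54/23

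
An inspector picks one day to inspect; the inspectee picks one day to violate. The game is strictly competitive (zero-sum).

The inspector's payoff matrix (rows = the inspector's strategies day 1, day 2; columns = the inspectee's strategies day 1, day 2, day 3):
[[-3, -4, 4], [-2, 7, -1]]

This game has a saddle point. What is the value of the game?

-2

Row minima: -4, -2 → the inspector's maximin is -2.
Column maxima: -2, 7, 4 → the inspectee's minimax is -2.
They coincide at (day 2, day 1), so the value is -2.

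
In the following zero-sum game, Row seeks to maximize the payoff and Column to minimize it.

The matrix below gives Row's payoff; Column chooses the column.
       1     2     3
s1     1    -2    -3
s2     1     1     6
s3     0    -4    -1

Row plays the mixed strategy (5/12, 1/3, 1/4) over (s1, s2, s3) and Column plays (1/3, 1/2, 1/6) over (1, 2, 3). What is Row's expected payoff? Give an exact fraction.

Against (1/3, 1/2, 1/6), each row's expected payoff is s1: -7/6; s2: 11/6; s3: -13/6.
Taking the (5/12, 1/3, 1/4)-weighted average: (5/12)·(-7/6) + (1/3)·(11/6) + (1/4)·(-13/6) = -5/12.

-5/12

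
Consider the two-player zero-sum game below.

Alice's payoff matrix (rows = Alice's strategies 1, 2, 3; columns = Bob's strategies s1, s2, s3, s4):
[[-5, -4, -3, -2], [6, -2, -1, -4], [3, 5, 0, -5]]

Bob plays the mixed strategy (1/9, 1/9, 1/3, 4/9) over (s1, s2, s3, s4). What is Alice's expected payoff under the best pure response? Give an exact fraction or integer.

-4/3

1: (-5)·(1/9) + (-4)·(1/9) + (-3)·(1/3) + (-2)·(4/9) = -26/9.
2: (6)·(1/9) + (-2)·(1/9) + (-1)·(1/3) + (-4)·(4/9) = -5/3.
3: (3)·(1/9) + (5)·(1/9) + (0)·(1/3) + (-5)·(4/9) = -4/3.
The best pure response is 3 with expected payoff -4/3.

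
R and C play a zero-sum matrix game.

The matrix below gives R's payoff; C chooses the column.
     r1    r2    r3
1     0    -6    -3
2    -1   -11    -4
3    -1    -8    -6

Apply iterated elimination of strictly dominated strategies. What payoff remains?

Row 2 is strictly dominated by row 1 (0>-1, -6>-11, -3>-4); eliminate 2.
Row 3 is strictly dominated by row 1 (0>-1, -6>-8, -3>-6); eliminate 3.
Column r1 is strictly dominated by r2 for C (-6<0); eliminate r1.
Column r3 is strictly dominated by r2 for C (-6<-3); eliminate r3.
Only (1, r2) remains, with payoff -6.

-6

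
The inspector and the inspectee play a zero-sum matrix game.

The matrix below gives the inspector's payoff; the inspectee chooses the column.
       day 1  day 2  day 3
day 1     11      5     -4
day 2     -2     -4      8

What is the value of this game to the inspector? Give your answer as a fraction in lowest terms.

8/7

Column day 1 is strictly dominated by day 2 for the inspectee (it gives the inspector more in every row).
The remaining 2×2 game on (day 1, day 2) × (day 2, day 3) has no saddle point. Let the inspector play day 1 with probability p; indifference gives 5p − 4(1−p) = −4p + 8(1−p), so p = 4/7.
Similarly the inspectee's optimal q on day 2 is 4/7, and the value is 5·(4/7) + (-4)·(3/7) = 8/7.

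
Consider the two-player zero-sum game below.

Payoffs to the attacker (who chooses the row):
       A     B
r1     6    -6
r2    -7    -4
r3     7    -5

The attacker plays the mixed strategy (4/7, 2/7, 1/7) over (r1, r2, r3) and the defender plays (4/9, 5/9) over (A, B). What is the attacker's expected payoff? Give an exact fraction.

-13/7

Against (4/9, 5/9), each row's expected payoff is r1: -2/3; r2: -16/3; r3: 1/3.
Taking the (4/7, 2/7, 1/7)-weighted average: (4/7)·(-2/3) + (2/7)·(-16/3) + (1/7)·(1/3) = -13/7.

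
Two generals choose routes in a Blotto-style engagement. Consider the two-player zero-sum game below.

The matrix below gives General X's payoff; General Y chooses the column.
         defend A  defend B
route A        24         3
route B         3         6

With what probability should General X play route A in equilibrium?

Row minima are 3 and 3, so General X's maximin is 3; column maxima are 24 and 6, so General Y's minimax is 6. These differ, so the equilibrium is in mixed strategies.
Let General X play route A with probability p. General Y is indifferent when 24p + 3(1−p) = 3p + 6(1−p), giving p = 1/8.

1/8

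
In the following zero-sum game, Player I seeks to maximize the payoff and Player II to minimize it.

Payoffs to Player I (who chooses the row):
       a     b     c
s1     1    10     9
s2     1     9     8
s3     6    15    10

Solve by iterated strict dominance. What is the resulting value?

6

Column c is strictly dominated by a for Player II (1<9, 1<8, 6<10); eliminate c.
Row s2 is strictly dominated by row s3 (6>1, 15>9); eliminate s2.
Row s1 is strictly dominated by row s3 (6>1, 15>10); eliminate s1.
Column b is strictly dominated by a for Player II (6<15); eliminate b.
Only (s3, a) remains, with payoff 6.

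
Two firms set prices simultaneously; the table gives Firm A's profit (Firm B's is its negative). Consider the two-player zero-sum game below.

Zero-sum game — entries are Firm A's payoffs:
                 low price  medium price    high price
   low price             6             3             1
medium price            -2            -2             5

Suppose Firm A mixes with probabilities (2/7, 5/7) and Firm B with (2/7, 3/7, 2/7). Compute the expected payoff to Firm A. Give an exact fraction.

Against (2/7, 3/7, 2/7), each row's expected payoff is low price: 23/7; medium price: 0.
Taking the (2/7, 5/7)-weighted average: (2/7)·(23/7) + (5/7)·(0) = 46/49.

46/49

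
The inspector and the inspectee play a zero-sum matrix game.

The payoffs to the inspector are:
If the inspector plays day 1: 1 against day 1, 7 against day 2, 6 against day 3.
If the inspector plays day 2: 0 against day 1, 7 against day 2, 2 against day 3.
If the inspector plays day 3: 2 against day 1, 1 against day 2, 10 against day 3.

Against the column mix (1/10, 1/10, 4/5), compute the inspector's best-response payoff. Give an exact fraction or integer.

83/10

day 1: (1)·(1/10) + (7)·(1/10) + (6)·(4/5) = 28/5.
day 2: (0)·(1/10) + (7)·(1/10) + (2)·(4/5) = 23/10.
day 3: (2)·(1/10) + (1)·(1/10) + (10)·(4/5) = 83/10.
The best pure response is day 3 with expected payoff 83/10.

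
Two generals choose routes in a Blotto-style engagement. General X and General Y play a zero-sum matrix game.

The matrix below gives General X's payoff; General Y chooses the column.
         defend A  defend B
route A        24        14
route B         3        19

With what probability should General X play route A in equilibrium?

Row minima are 14 and 3, so General X's maximin is 14; column maxima are 24 and 19, so General Y's minimax is 19. These differ, so the equilibrium is in mixed strategies.
Let General X play route A with probability p. General Y is indifferent when 24p + 3(1−p) = 14p + 19(1−p), giving p = 8/13.

8/13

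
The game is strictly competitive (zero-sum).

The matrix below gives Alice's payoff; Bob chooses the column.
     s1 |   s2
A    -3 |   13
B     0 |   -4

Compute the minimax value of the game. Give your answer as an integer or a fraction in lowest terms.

-3/5

Row minima are -3 and -4, so Alice's maximin is -3; column maxima are 0 and 13, so Bob's minimax is 0. These differ, so the equilibrium is in mixed strategies.
Let Alice play A with probability p. Bob is indifferent when −3p = 13p − 4(1−p), giving p = 1/5.
Let Bob play s1 with probability q. Alice is indifferent when −3q + 13(1−q) = −4(1−q), giving q = 17/20.
The value is -3·(17/20) + (13)·(3/20) = -3/5.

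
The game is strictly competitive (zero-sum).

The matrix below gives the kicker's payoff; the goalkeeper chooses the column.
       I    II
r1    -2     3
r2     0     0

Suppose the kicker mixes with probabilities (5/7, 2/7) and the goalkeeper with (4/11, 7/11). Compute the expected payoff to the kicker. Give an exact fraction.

65/77

Against (4/11, 7/11), each row's expected payoff is r1: 13/11; r2: 0.
Taking the (5/7, 2/7)-weighted average: (5/7)·(13/11) + (2/7)·(0) = 65/77.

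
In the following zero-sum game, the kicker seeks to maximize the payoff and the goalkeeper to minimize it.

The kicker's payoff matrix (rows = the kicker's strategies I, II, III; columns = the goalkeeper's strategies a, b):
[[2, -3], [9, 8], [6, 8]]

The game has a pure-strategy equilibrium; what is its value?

Row minima: -3, 8, 6 → the kicker's maximin is 8.
Column maxima: 9, 8 → the goalkeeper's minimax is 8.
They coincide at (II, b), so the value is 8.

8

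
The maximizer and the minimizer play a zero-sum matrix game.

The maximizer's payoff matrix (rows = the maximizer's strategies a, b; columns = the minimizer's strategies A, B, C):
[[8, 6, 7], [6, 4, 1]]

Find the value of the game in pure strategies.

Row minima: 6, 1 → the maximizer's maximin is 6.
Column maxima: 8, 6, 7 → the minimizer's minimax is 6.
They coincide at (a, B), so the value is 6.

6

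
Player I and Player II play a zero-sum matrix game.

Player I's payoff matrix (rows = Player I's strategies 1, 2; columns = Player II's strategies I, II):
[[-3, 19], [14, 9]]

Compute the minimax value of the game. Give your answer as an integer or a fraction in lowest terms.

Row minima are -3 and 9, so Player I's maximin is 9; column maxima are 14 and 19, so Player II's minimax is 14. These differ, so the equilibrium is in mixed strategies.
Let Player I play 1 with probability p. Player II is indifferent when −3p + 14(1−p) = 19p + 9(1−p), giving p = 5/27.
Let Player II play I with probability q. Player I is indifferent when −3q + 19(1−q) = 14q + 9(1−q), giving q = 10/27.
The value is -3·(10/27) + (19)·(17/27) = 293/27.

293/27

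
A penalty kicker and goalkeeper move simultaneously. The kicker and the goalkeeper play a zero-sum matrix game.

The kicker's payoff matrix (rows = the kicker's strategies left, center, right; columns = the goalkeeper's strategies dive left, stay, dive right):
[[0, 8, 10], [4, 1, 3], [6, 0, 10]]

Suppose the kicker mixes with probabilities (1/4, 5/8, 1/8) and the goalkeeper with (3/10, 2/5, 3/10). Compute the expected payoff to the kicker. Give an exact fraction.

297/80

Against (3/10, 2/5, 3/10), each row's expected payoff is left: 31/5; center: 5/2; right: 24/5.
Taking the (1/4, 5/8, 1/8)-weighted average: (1/4)·(31/5) + (5/8)·(5/2) + (1/8)·(24/5) = 297/80.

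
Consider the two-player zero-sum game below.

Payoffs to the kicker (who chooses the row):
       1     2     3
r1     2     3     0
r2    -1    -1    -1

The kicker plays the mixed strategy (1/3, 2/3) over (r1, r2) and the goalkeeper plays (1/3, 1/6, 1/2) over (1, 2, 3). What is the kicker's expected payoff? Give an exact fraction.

-5/18

Against (1/3, 1/6, 1/2), each row's expected payoff is r1: 7/6; r2: -1.
Taking the (1/3, 2/3)-weighted average: (1/3)·(7/6) + (2/3)·(-1) = -5/18.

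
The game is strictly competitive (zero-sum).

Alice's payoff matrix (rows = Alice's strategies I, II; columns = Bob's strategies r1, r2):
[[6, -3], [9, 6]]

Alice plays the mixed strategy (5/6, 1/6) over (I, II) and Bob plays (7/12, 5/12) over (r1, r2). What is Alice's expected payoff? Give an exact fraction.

Against (7/12, 5/12), each row's expected payoff is I: 9/4; II: 31/4.
Taking the (5/6, 1/6)-weighted average: (5/6)·(9/4) + (1/6)·(31/4) = 19/6.

19/6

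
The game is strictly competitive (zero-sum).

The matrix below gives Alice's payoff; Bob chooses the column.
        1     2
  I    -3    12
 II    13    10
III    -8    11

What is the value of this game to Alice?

Row III is strictly dominated by row I, so Alice never plays it.
The remaining 2×2 game on (I, II) × (1, 2) has no saddle point. Let Alice play I with probability p; indifference gives −3p + 13(1−p) = 12p + 10(1−p), so p = 1/6.
Similarly Bob's optimal q on 1 is 1/9, and the value is -3·(1/9) + (12)·(8/9) = 31/3.

31/3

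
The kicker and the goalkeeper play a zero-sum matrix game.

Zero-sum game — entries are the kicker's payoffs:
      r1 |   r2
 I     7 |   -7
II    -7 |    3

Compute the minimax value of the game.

Row minima are -7 and -7, so the kicker's maximin is -7; column maxima are 7 and 3, so the goalkeeper's minimax is 3. These differ, so the equilibrium is in mixed strategies.
Let the kicker play I with probability p. The goalkeeper is indifferent when 7p − 7(1−p) = −7p + 3(1−p), giving p = 5/12.
Let the goalkeeper play r1 with probability q. The kicker is indifferent when 7q − 7(1−q) = −7q + 3(1−q), giving q = 5/12.
The value is 7·(5/12) + (-7)·(7/12) = -7/6.

-7/6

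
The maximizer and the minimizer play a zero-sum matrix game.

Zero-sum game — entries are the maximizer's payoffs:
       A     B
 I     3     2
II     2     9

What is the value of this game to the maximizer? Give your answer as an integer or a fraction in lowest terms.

Row minima are 2 and 2, so the maximizer's maximin is 2; column maxima are 3 and 9, so the minimizer's minimax is 3. These differ, so the equilibrium is in mixed strategies.
Let the maximizer play I with probability p. The minimizer is indifferent when 3p + 2(1−p) = 2p + 9(1−p), giving p = 7/8.
Let the minimizer play A with probability q. The maximizer is indifferent when 3q + 2(1−q) = 2q + 9(1−q), giving q = 7/8.
The value is 3·(7/8) + (2)·(1/8) = 23/8.

23/8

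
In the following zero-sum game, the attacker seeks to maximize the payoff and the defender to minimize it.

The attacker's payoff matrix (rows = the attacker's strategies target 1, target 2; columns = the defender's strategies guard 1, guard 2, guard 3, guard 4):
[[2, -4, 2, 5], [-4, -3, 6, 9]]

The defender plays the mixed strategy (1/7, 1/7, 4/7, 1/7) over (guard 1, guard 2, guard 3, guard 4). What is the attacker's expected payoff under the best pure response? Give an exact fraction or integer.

26/7

target 1: (2)·(1/7) + (-4)·(1/7) + (2)·(4/7) + (5)·(1/7) = 11/7.
target 2: (-4)·(1/7) + (-3)·(1/7) + (6)·(4/7) + (9)·(1/7) = 26/7.
The best pure response is target 2 with expected payoff 26/7.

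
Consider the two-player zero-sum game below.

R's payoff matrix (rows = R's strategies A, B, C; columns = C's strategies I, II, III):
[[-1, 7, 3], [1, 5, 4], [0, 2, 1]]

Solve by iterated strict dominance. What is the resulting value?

1

Row C is strictly dominated by row B (1>0, 5>2, 4>1); eliminate C.
Column II is strictly dominated by I for C (-1<7, 1<5); eliminate II.
Row A is strictly dominated by row B (1>-1, 4>3); eliminate A.
Column III is strictly dominated by I for C (1<4); eliminate III.
Only (B, I) remains, with payoff 1.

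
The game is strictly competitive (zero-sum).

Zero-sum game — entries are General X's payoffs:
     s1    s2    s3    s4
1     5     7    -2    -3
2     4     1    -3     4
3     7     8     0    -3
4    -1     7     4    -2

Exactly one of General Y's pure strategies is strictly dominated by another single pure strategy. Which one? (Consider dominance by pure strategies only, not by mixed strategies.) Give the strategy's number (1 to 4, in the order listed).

2

General Y prefers columns that give General X less. Compare s2 with s3: -2 < 7, -3 < 1, 0 < 8, 4 < 7.
So s3 strictly dominates s2 for General Y; s2 is strictly dominated.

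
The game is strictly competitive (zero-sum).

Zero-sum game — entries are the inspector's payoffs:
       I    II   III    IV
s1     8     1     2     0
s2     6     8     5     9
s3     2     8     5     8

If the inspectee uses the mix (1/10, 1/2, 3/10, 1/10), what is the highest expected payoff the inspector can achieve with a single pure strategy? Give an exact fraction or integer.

s1: (8)·(1/10) + (1)·(1/2) + (2)·(3/10) + (0)·(1/10) = 19/10.
s2: (6)·(1/10) + (8)·(1/2) + (5)·(3/10) + (9)·(1/10) = 7.
s3: (2)·(1/10) + (8)·(1/2) + (5)·(3/10) + (8)·(1/10) = 13/2.
The best pure response is s2 with expected payoff 7.

7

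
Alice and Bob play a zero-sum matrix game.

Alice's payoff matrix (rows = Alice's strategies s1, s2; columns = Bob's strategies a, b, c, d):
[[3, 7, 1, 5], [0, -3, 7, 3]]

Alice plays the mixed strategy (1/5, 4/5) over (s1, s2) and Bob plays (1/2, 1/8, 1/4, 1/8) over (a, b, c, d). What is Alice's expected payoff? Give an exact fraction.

41/20

Against (1/2, 1/8, 1/4, 1/8), each row's expected payoff is s1: 13/4; s2: 7/4.
Taking the (1/5, 4/5)-weighted average: (1/5)·(13/4) + (4/5)·(7/4) = 41/20.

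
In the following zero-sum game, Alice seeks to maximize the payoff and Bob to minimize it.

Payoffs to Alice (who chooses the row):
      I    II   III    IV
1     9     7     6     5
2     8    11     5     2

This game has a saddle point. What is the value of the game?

5

Row minima: 5, 2 → Alice's maximin is 5.
Column maxima: 9, 11, 6, 5 → Bob's minimax is 5.
They coincide at (1, IV), so the value is 5.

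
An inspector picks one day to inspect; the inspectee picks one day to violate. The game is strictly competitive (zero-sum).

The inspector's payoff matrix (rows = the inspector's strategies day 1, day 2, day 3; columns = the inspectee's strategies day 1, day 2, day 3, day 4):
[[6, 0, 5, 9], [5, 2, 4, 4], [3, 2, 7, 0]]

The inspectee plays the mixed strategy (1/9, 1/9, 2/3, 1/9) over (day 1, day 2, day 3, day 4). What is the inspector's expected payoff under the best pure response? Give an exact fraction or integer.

47/9

day 1: (6)·(1/9) + (0)·(1/9) + (5)·(2/3) + (9)·(1/9) = 5.
day 2: (5)·(1/9) + (2)·(1/9) + (4)·(2/3) + (4)·(1/9) = 35/9.
day 3: (3)·(1/9) + (2)·(1/9) + (7)·(2/3) + (0)·(1/9) = 47/9.
The best pure response is day 3 with expected payoff 47/9.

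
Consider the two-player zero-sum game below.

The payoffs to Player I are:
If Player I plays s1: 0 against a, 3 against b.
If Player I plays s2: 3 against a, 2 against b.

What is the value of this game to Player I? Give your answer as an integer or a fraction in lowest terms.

Row minima are 0 and 2, so Player I's maximin is 2; column maxima are 3 and 3, so Player II's minimax is 3. These differ, so the equilibrium is in mixed strategies.
Let Player I play s1 with probability p. Player II is indifferent when 3(1−p) = 3p + 2(1−p), giving p = 1/4.
Let Player II play a with probability q. Player I is indifferent when 3(1−q) = 3q + 2(1−q), giving q = 1/4.
The value is 0·(1/4) + (3)·(3/4) = 9/4.

9/4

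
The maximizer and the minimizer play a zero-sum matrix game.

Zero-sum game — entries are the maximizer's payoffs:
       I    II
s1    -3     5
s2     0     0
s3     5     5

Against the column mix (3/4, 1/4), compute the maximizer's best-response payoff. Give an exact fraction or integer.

s1: (-3)·(3/4) + (5)·(1/4) = -1.
s2: (0)·(3/4) + (0)·(1/4) = 0.
s3: (5)·(3/4) + (5)·(1/4) = 5.
The best pure response is s3 with expected payoff 5.

5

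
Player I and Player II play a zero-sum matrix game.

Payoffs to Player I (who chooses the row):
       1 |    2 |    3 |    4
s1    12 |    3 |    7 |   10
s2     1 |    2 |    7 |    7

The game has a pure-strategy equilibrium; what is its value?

3

Row minima: 3, 1 → Player I's maximin is 3.
Column maxima: 12, 3, 7, 10 → Player II's minimax is 3.
They coincide at (s1, 2), so the value is 3.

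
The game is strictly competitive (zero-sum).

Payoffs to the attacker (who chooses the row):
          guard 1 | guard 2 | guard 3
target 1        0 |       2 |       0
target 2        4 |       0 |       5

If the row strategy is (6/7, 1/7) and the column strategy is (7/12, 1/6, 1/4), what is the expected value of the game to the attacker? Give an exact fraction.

Against (7/12, 1/6, 1/4), each row's expected payoff is target 1: 1/3; target 2: 43/12.
Taking the (6/7, 1/7)-weighted average: (6/7)·(1/3) + (1/7)·(43/12) = 67/84.

67/84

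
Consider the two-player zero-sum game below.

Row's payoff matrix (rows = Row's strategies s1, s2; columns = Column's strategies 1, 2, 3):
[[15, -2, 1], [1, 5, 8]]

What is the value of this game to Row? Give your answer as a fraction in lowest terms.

Column 3 is strictly dominated by 2 for Column (it gives Row more in every row).
The remaining 2×2 game on (s1, s2) × (1, 2) has no saddle point. Let Row play s1 with probability p; indifference gives 15p + (1−p) = −2p + 5(1−p), so p = 4/21.
Similarly Column's optimal q on 1 is 1/3, and the value is 15·(1/3) + (-2)·(2/3) = 11/3.

11/3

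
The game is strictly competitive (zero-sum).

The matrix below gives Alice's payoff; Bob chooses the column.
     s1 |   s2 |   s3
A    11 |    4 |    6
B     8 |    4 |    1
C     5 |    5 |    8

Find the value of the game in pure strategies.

Row minima: 4, 1, 5 → Alice's maximin is 5.
Column maxima: 11, 5, 8 → Bob's minimax is 5.
They coincide at (C, s2), so the value is 5.

5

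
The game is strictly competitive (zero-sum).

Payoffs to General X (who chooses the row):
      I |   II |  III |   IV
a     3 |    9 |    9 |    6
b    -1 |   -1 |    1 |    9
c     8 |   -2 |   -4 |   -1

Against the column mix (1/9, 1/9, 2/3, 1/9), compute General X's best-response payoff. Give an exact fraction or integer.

8

a: (3)·(1/9) + (9)·(1/9) + (9)·(2/3) + (6)·(1/9) = 8.
b: (-1)·(1/9) + (-1)·(1/9) + (1)·(2/3) + (9)·(1/9) = 13/9.
c: (8)·(1/9) + (-2)·(1/9) + (-4)·(2/3) + (-1)·(1/9) = -19/9.
The best pure response is a with expected payoff 8.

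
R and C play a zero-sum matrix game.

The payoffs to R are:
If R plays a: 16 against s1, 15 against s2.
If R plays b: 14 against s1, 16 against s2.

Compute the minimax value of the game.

46/3

Row minima are 15 and 14, so R's maximin is 15; column maxima are 16 and 16, so C's minimax is 16. These differ, so the equilibrium is in mixed strategies.
Let R play a with probability p. C is indifferent when 16p + 14(1−p) = 15p + 16(1−p), giving p = 2/3.
Let C play s1 with probability q. R is indifferent when 16q + 15(1−q) = 14q + 16(1−q), giving q = 1/3.
The value is 16·(1/3) + (15)·(2/3) = 46/3.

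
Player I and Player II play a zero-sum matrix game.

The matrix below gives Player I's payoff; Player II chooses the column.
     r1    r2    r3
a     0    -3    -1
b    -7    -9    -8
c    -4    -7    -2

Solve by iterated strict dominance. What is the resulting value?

-3

Row c is strictly dominated by row a (0>-4, -3>-7, -1>-2); eliminate c.
Row b is strictly dominated by row a (0>-7, -3>-9, -1>-8); eliminate b.
Column r3 is strictly dominated by r2 for Player II (-3<-1); eliminate r3.
Column r1 is strictly dominated by r2 for Player II (-3<0); eliminate r1.
Only (a, r2) remains, with payoff -3.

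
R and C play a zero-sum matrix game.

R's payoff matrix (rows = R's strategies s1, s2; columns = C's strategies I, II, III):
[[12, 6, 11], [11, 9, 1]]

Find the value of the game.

93/13

Column I is strictly dominated by II for C (it gives R more in every row).
The remaining 2×2 game on (s1, s2) × (II, III) has no saddle point. Let R play s1 with probability p; indifference gives 6p + 9(1−p) = 11p + (1−p), so p = 8/13.
Similarly C's optimal q on II is 10/13, and the value is 6·(10/13) + (11)·(3/13) = 93/13.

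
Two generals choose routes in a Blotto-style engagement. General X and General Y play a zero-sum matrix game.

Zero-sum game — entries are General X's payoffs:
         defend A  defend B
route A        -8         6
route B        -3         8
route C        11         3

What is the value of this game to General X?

97/19

Row route A is strictly dominated by row route B, so General X never plays it.
The remaining 2×2 game on (route B, route C) × (defend A, defend B) has no saddle point. Let General X play route B with probability p; indifference gives −3p + 11(1−p) = 8p + 3(1−p), so p = 8/19.
Similarly General Y's optimal q on defend A is 5/19, and the value is -3·(5/19) + (8)·(14/19) = 97/19.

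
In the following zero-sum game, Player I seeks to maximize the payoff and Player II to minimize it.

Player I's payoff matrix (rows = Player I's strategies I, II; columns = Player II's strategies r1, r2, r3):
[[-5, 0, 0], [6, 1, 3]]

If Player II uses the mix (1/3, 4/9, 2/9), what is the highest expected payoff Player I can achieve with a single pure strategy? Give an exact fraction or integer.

I: (-5)·(1/3) + (0)·(4/9) + (0)·(2/9) = -5/3.
II: (6)·(1/3) + (1)·(4/9) + (3)·(2/9) = 28/9.
The best pure response is II with expected payoff 28/9.

28/9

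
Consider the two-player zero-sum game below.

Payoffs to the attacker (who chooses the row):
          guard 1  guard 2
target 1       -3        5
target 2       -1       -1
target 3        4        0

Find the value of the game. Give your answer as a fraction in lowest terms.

5/3

Row target 2 is strictly dominated by row target 3, so the attacker never plays it.
The remaining 2×2 game on (target 1, target 3) × (guard 1, guard 2) has no saddle point. Let the attacker play target 1 with probability p; indifference gives −3p + 4(1−p) = 5p, so p = 1/3.
Similarly the defender's optimal q on guard 1 is 5/12, and the value is -3·(5/12) + (5)·(7/12) = 5/3.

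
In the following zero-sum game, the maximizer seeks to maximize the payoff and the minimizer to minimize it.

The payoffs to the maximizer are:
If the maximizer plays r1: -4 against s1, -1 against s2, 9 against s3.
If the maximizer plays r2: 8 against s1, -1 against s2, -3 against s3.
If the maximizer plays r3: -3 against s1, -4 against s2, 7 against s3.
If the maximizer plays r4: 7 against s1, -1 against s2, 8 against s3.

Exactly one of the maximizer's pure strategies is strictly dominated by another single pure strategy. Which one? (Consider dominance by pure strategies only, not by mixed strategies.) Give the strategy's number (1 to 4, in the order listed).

3

Compare r3 with r4: 7 > -3, -1 > -4, 8 > 7.
So r4 strictly dominates r3 for the maximizer; r3 is strictly dominated.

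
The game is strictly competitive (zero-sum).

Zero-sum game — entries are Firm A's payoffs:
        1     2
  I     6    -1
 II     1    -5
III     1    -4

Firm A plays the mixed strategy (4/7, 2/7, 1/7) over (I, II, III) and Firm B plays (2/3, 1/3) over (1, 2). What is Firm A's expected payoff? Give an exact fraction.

12/7

Against (2/3, 1/3), each row's expected payoff is I: 11/3; II: -1; III: -2/3.
Taking the (4/7, 2/7, 1/7)-weighted average: (4/7)·(11/3) + (2/7)·(-1) + (1/7)·(-2/3) = 12/7.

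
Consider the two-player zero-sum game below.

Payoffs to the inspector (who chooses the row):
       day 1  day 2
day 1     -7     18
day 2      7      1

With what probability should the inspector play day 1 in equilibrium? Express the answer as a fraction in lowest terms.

6/31

Row minima are -7 and 1, so the inspector's maximin is 1; column maxima are 7 and 18, so the inspectee's minimax is 7. These differ, so the equilibrium is in mixed strategies.
Let the inspector play day 1 with probability p. The inspectee is indifferent when −7p + 7(1−p) = 18p + (1−p), giving p = 6/31.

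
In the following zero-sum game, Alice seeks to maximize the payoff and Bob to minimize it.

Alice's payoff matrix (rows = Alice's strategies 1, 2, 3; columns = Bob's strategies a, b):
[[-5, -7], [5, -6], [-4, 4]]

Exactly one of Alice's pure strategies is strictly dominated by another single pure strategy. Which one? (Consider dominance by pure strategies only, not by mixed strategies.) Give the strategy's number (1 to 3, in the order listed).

1

Compare 1 with 2: 5 > -5, -6 > -7.
So 2 strictly dominates 1 for Alice; 1 is strictly dominated.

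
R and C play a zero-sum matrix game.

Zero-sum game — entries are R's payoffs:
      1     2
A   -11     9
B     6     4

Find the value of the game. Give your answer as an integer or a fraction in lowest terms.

Row minima are -11 and 4, so R's maximin is 4; column maxima are 6 and 9, so C's minimax is 6. These differ, so the equilibrium is in mixed strategies.
Let R play A with probability p. C is indifferent when −11p + 6(1−p) = 9p + 4(1−p), giving p = 1/11.
Let C play 1 with probability q. R is indifferent when −11q + 9(1−q) = 6q + 4(1−q), giving q = 5/22.
The value is -11·(5/22) + (9)·(17/22) = 49/11.

49/11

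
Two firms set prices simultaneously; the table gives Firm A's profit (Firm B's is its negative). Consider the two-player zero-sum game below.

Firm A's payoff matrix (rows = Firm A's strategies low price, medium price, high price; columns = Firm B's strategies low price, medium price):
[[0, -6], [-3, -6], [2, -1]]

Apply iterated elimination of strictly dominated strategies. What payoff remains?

-1

Row medium price is strictly dominated by row high price (2>-3, -1>-6); eliminate medium price.
Row low price is strictly dominated by row high price (2>0, -1>-6); eliminate low price.
Column low price is strictly dominated by medium price for Firm B (-1<2); eliminate low price.
Only (high price, medium price) remains, with payoff -1.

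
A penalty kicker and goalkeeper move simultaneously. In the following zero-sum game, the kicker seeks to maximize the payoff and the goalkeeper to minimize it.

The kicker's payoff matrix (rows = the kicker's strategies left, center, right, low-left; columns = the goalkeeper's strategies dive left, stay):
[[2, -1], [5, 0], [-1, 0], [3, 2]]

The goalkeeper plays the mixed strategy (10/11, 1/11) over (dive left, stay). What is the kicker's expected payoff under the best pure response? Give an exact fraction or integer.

50/11

left: (2)·(10/11) + (-1)·(1/11) = 19/11.
center: (5)·(10/11) + (0)·(1/11) = 50/11.
right: (-1)·(10/11) + (0)·(1/11) = -10/11.
low-left: (3)·(10/11) + (2)·(1/11) = 32/11.
The best pure response is center with expected payoff 50/11.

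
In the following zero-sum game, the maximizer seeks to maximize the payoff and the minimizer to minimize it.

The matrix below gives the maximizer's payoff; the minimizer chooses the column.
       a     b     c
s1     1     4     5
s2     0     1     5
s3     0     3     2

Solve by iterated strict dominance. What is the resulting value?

1

Row s3 is strictly dominated by row s1 (1>0, 4>3, 5>2); eliminate s3.
Column c is strictly dominated by a for the minimizer (1<5, 0<5); eliminate c.
Row s2 is strictly dominated by row s1 (1>0, 4>1); eliminate s2.
Column b is strictly dominated by a for the minimizer (1<4); eliminate b.
Only (s1, a) remains, with payoff 1.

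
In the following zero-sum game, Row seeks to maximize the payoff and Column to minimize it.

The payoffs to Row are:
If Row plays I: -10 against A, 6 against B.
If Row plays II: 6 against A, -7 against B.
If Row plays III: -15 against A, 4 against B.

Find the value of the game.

-34/29

Row III is strictly dominated by row I, so Row never plays it.
The remaining 2×2 game on (I, II) × (A, B) has no saddle point. Let Row play I with probability p; indifference gives −10p + 6(1−p) = 6p − 7(1−p), so p = 13/29.
Similarly Column's optimal q on A is 13/29, and the value is -10·(13/29) + (6)·(16/29) = -34/29.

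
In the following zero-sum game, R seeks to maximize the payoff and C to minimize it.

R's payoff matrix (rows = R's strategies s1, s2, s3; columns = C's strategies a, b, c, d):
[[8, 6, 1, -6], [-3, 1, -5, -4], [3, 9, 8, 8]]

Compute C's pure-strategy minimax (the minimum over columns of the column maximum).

The worst case (largest entry) in each column is a: 8, b: 9, c: 8, d: 8.
The best (smallest) of these is 8.

8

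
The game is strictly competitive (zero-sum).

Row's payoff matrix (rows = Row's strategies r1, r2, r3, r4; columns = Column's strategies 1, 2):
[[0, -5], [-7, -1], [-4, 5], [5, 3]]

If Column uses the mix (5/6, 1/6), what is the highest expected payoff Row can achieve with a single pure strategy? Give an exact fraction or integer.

r1: (0)·(5/6) + (-5)·(1/6) = -5/6.
r2: (-7)·(5/6) + (-1)·(1/6) = -6.
r3: (-4)·(5/6) + (5)·(1/6) = -5/2.
r4: (5)·(5/6) + (3)·(1/6) = 14/3.
The best pure response is r4 with expected payoff 14/3.

14/3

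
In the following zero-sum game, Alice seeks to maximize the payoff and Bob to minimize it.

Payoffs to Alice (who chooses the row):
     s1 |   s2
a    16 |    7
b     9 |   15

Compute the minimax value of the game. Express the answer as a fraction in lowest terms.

59/5

Row minima are 7 and 9, so Alice's maximin is 9; column maxima are 16 and 15, so Bob's minimax is 15. These differ, so the equilibrium is in mixed strategies.
Let Alice play a with probability p. Bob is indifferent when 16p + 9(1−p) = 7p + 15(1−p), giving p = 2/5.
Let Bob play s1 with probability q. Alice is indifferent when 16q + 7(1−q) = 9q + 15(1−q), giving q = 8/15.
The value is 16·(8/15) + (7)·(7/15) = 59/5.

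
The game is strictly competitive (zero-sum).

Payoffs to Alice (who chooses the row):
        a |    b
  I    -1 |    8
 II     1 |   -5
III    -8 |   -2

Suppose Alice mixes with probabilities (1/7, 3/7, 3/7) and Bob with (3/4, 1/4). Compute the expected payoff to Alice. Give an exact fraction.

-79/28

Against (3/4, 1/4), each row's expected payoff is I: 5/4; II: -1/2; III: -13/2.
Taking the (1/7, 3/7, 3/7)-weighted average: (1/7)·(5/4) + (3/7)·(-1/2) + (3/7)·(-13/2) = -79/28.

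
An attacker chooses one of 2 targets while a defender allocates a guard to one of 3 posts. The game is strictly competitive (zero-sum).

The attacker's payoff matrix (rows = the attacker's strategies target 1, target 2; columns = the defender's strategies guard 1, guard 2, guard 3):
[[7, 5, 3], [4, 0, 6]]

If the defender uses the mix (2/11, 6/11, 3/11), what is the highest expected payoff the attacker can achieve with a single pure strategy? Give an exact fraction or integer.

53/11

target 1: (7)·(2/11) + (5)·(6/11) + (3)·(3/11) = 53/11.
target 2: (4)·(2/11) + (0)·(6/11) + (6)·(3/11) = 26/11.
The best pure response is target 1 with expected payoff 53/11.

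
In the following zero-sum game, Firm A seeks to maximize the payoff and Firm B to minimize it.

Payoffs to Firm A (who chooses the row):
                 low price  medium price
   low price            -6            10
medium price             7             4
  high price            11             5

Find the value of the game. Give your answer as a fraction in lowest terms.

Row medium price is strictly dominated by row high price, so Firm A never plays it.
The remaining 2×2 game on (low price, high price) × (low price, medium price) has no saddle point. Let Firm A play low price with probability p; indifference gives −6p + 11(1−p) = 10p + 5(1−p), so p = 3/11.
Similarly Firm B's optimal q on low price is 5/22, and the value is -6·(5/22) + (10)·(17/22) = 70/11.

70/11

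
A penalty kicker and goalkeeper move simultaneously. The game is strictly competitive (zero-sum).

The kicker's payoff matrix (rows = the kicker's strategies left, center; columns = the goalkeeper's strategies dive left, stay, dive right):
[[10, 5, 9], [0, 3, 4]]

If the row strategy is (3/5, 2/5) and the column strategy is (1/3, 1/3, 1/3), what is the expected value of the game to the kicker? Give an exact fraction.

86/15

Against (1/3, 1/3, 1/3), each row's expected payoff is left: 8; center: 7/3.
Taking the (3/5, 2/5)-weighted average: (3/5)·(8) + (2/5)·(7/3) = 86/15.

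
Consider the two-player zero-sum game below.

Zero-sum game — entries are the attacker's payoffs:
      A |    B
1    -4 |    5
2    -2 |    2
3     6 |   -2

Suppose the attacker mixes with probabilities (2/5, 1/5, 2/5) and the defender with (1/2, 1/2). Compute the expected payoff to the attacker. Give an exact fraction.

Against (1/2, 1/2), each row's expected payoff is 1: 1/2; 2: 0; 3: 2.
Taking the (2/5, 1/5, 2/5)-weighted average: (2/5)·(1/2) + (1/5)·(0) + (2/5)·(2) = 1.

1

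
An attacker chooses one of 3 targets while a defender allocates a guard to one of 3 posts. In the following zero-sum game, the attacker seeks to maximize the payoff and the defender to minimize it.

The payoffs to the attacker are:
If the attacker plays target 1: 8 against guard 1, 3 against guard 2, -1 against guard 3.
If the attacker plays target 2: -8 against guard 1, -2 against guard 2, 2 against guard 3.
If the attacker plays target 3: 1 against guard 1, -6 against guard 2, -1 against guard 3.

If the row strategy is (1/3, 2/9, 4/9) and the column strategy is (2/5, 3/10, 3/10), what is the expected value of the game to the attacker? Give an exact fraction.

Against (2/5, 3/10, 3/10), each row's expected payoff is target 1: 19/5; target 2: -16/5; target 3: -17/10.
Taking the (1/3, 2/9, 4/9)-weighted average: (1/3)·(19/5) + (2/9)·(-16/5) + (4/9)·(-17/10) = -1/5.

-1/5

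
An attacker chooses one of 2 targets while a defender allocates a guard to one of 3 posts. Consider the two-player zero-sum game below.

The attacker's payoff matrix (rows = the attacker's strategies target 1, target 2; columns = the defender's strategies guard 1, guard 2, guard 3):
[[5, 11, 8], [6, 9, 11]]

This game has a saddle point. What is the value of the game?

Row minima: 5, 6 → the attacker's maximin is 6.
Column maxima: 6, 11, 11 → the defender's minimax is 6.
They coincide at (target 2, guard 1), so the value is 6.

6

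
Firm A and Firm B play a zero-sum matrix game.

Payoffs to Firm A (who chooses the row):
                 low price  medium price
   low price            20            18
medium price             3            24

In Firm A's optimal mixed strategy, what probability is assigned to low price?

Row minima are 18 and 3, so Firm A's maximin is 18; column maxima are 20 and 24, so Firm B's minimax is 20. These differ, so the equilibrium is in mixed strategies.
Let Firm A play low price with probability p. Firm B is indifferent when 20p + 3(1−p) = 18p + 24(1−p), giving p = 21/23.

21/23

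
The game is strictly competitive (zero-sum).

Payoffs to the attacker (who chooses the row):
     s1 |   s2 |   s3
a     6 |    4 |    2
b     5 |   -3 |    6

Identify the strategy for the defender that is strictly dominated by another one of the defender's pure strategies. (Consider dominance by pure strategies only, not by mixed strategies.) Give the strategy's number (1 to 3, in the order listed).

1

The defender prefers columns that give the attacker less. Compare s1 with s2: 4 < 6, -3 < 5.
So s2 strictly dominates s1 for the defender; s1 is strictly dominated.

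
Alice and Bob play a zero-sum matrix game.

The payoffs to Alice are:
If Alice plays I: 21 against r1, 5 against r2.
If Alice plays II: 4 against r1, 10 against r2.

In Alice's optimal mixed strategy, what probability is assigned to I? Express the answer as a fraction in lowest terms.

Row minima are 5 and 4, so Alice's maximin is 5; column maxima are 21 and 10, so Bob's minimax is 10. These differ, so the equilibrium is in mixed strategies.
Let Alice play I with probability p. Bob is indifferent when 21p + 4(1−p) = 5p + 10(1−p), giving p = 3/11.

3/11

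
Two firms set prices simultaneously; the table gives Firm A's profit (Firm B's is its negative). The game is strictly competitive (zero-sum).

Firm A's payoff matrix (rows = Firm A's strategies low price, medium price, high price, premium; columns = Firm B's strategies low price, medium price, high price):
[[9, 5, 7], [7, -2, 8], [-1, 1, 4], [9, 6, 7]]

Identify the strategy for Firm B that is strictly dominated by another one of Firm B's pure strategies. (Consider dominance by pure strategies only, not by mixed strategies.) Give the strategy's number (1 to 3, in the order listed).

Firm B prefers columns that give Firm A less. Compare high price with medium price: 5 < 7, -2 < 8, 1 < 4, 6 < 7.
So medium price strictly dominates high price for Firm B; high price is strictly dominated.

3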